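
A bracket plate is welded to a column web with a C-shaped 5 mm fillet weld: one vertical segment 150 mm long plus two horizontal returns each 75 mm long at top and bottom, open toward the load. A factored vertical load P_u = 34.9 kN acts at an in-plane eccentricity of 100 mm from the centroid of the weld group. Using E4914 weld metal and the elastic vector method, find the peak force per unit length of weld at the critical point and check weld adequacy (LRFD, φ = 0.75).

E49XX → F_EXX = 490 MPa.
Total weld length L_w = 300 mm. Treat welds as unit-width lines.
Centroid: x̄ = 2×75×37.5 / 300 = 18.75 mm from the vertical weld.
Polar moment about centroid: J = I_x + I_y = [150³/12 + 2×75×75²] + [150×18.75² + 2(75³/12 + 75×18.75²)] = 1301000 mm³.
Direct shear f_v = P/L_w = 34.9×10³ / 300 = 116.3 N/mm (vertical).
Torsion M = P·e = 34.9×10³ × 100 = 3490000 N·mm.
Critical point at (x, y) = (56.25, 75) from centroid. f_tx = M·y/J = 201.2 N/mm; f_ty = M·x/J = 150.9 N/mm.
Resultant f_max = √[f_tx² + (f_v + f_ty)²] = √[201.2² + (116.3 + 150.9)²] = 334.5 N/mm.
Capacity per unit length: φr_n = 0.75 × 0.6 × 490 × (0.707 × 5) = 779.5 N/mm.
334.5 ≤ 779.5 → adequate.

f_max ≈ 335 N/mm; adequate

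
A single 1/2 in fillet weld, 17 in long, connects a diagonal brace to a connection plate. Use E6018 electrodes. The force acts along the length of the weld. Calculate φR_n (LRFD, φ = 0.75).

φR_n ≈ 162 kips

E60XX → F_EXX = 60 ksi.
Effective throat t_e = 0.707 × 0.5 = 0.3535 in.
Total length L = 17 in; A_we = 0.3535 × 17 = 6.01 in².
F_nw = 0.6 F_EXX = 0.6 × 60 = 36 ksi.
φR_n = 0.75 × 36 × 6.01 = 162.3 kips.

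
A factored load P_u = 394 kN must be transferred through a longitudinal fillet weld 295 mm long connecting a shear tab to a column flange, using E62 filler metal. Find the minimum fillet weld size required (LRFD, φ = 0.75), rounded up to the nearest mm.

w = 7 mm

E62XX → F_EXX = 620 MPa.
Total weld length L = 295 mm.
Required throat t_e = P_u / (φ × 0.6 F_EXX × L) = 394 / (0.75 × 0.6 × 620 × 295 × 10⁻³) = 4.787 mm.
Required leg w = t_e / 0.707 = 6.771 mm → use 7 mm.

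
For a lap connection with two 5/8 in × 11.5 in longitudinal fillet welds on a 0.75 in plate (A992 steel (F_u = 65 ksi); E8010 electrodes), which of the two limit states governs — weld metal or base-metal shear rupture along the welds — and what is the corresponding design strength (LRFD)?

E80XX → F_EXX = 80 ksi.
t_e = 0.707 × 0.625 = 0.4419 in; L = 23 in.
Weld metal: φR_n = 0.75 × 0.6 × 80 × 0.4419 × 23 = 365.9 kip.
Base metal (shear rupture): φR_n = 0.75 × 0.6 × 65 × 0.75 × 23 = 504.6 kip.
Governing: weld metal.

φR_n ≈ 366 kip (weld metal governs)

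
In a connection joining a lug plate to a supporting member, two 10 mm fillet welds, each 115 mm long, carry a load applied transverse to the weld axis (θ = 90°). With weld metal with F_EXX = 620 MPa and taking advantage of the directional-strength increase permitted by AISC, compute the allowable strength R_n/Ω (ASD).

t_e = 0.707 × 10 = 7.07 mm; A_we = 7.07 × 230 = 1626 mm².
Directional factor: 1.0 + 0.5 sin^1.5(90°) = 1.5.
F_nw = 0.6 × 620 × 1.5 = 558 MPa.
R_n/Ω = (558 × 1626) / 2.0 × 10⁻³ = 453.7 kN.

R_n/Ω ≈ 454 kN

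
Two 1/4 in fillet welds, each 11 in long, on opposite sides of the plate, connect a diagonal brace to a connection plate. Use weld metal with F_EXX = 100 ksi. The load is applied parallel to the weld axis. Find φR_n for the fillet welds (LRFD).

Effective throat t_e = 0.707 × 0.25 = 0.1767 in.
Total length L = 22 in; A_we = 0.1767 × 22 = 3.888 in².
F_nw = 0.6 F_EXX = 0.6 × 100 = 60 ksi.
φR_n = 0.75 × 60 × 3.888 = 175 kip.

φR_n ≈ 175 kip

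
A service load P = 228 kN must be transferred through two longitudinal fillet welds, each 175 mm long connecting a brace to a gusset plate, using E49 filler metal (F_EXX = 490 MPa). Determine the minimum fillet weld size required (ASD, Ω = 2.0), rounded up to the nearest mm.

w = 7 mm

Total weld length L = 350 mm.
Required throat t_e = P × Ω / (0.6 F_EXX × L) = 228 × 2.0 / (0.6 × 490 × 350 × 10⁻³) = 4.431 mm.
Required leg w = t_e / 0.707 = 6.268 mm → use 7 mm.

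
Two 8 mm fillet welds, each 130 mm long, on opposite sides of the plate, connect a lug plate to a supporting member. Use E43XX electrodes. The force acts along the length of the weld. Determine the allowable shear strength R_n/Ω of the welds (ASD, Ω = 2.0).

E43XX → F_EXX = 430 MPa.
Effective throat t_e = 0.707 × 8 = 5.656 mm.
Total length L = 260 mm; A_we = 5.656 × 260 = 1471 mm².
F_nw = 0.6 F_EXX = 0.6 × 430 = 258 MPa.
R_n = 258 × 1471 × 10⁻³ = 379.4 kN; R_n/Ω = 379.4/2.0 = 189.7 kN.

R_n/Ω ≈ 190 kN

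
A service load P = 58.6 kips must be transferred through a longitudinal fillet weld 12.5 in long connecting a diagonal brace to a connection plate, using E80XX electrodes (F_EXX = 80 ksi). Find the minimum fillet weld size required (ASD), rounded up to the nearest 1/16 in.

Total weld length L = 12.5 in.
Required throat t_e = P × Ω / (0.6 F_EXX × L) = 58.6 × 2.0 / (0.6 × 80 × 12.5) = 0.1953 in.
Required leg w = t_e / 0.707 = 0.2763 in → use 5/16 in.

w = 5/16 in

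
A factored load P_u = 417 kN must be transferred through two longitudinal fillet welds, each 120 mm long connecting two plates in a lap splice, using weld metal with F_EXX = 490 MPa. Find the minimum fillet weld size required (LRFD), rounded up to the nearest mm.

w = 12 mm

Total weld length L = 240 mm.
Required throat t_e = P_u / (φ × 0.6 F_EXX × L) = 417 / (0.75 × 0.6 × 490 × 240 × 10⁻³) = 7.88 mm.
Required leg w = t_e / 0.707 = 11.15 mm → use 12 mm.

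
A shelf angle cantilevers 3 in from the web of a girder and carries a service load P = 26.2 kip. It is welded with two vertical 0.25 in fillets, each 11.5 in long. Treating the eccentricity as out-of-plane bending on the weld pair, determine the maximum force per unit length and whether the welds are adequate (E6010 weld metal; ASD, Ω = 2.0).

f_max ≈ 2.12 kip/in; adequate

E60XX → F_EXX = 60 ksi.
L_w = 2 × 11.5 = 23 in; section modulus (unit throat) S = 2 × L²/6 = 44.08 in².
Direct shear f_v = P/L_w = 26.2/23 = 1.139 kip/in.
Moment M = P × e = 26.2 × 3 = 78.6 kip·in; bending f_b = M/S = 1.783 kip/in.
f_max = √(f_v² + f_b²) = √(1.139² + 1.783²) = 2.116 kip/in.
r_n/Ω = (1/2.0) × 0.6 × 60 × (0.707 × 0.25) = 3.181 kip/in → adequate.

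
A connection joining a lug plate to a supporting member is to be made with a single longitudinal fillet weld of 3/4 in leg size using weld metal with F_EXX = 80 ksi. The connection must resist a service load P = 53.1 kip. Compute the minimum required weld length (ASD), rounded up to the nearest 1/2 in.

L = 4.5 in

Throat t_e = 0.707 × 0.75 = 0.5302 in.
r_n/Ω = (0.6 × 80 × 0.5302) / 2.0 = 12.73 kip/in.
L_req = P / (r_n/Ω) = 53.1 / 12.73 = 4.173 in total.
Round up → use L = 4.5 in.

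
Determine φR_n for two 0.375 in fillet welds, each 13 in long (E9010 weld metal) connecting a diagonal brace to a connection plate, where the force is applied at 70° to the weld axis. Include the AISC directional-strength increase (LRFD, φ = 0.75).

E90XX → F_EXX = 90 ksi.
t_e = 0.707 × 0.375 = 0.2651 in; A_we = 0.2651 × 26 = 6.893 in².
Directional factor: 1.0 + 0.5 sin^1.5(70°) = 1.455.
F_nw = 0.6 × 90 × 1.455 = 78.59 ksi.
φR_n = 0.75 × 78.59 × 6.893 = 406.3 kip.

φR_n ≈ 406 kip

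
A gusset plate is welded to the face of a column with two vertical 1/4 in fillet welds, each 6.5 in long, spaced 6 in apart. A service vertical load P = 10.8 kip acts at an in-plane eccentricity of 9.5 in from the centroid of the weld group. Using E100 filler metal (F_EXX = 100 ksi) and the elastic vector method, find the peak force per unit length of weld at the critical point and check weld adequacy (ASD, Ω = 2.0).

f_max ≈ 3.41 kip/in; adequate

Total weld length L_w = 13 in. Treat welds as unit-width lines.
Polar moment about centroid: J = 2[d³/12 + d(b/2)²] = 2[6.5³/12 + 6.5×3²] = 162.8 in³.
Direct shear f_v = P/L_w = 10.8 / 13 = 0.8308 kip/in (vertical).
Torsion M = P·e = 10.8 × 9.5 = 102.6 kip·in.
Critical point at (x, y) = (3, 3.25) from centroid. f_tx = M·y/J = 2.049 kip/in; f_ty = M·x/J = 1.891 kip/in.
Resultant f_max = √[f_tx² + (f_v + f_ty)²] = √[2.049² + (0.8308 + 1.891)²] = 3.407 kip/in.
Capacity per unit length: r_n/Ω = (1/2.0) × 0.6 × 100 × (0.707 × 0.25) = 5.302 kip/in.
3.407 ≤ 5.302 → adequate.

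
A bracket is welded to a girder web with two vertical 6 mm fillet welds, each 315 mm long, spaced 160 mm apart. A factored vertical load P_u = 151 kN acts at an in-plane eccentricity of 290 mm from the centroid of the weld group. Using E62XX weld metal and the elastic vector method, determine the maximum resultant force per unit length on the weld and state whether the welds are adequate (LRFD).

f_max ≈ 969 N/mm; adequate

E62XX → F_EXX = 620 MPa.
Total weld length L_w = 630 mm. Treat welds as unit-width lines.
Polar moment about centroid: J = 2[d³/12 + d(b/2)²] = 2[315³/12 + 315×80²] = 9241000 mm³.
Direct shear f_v = P/L_w = 151×10³ / 630 = 239.7 N/mm (vertical).
Torsion M = P·e = 151×10³ × 290 = 43790000 N·mm.
Critical point at (x, y) = (80, 157.5) from centroid. f_tx = M·y/J = 746.3 N/mm; f_ty = M·x/J = 379.1 N/mm.
Resultant f_max = √[f_tx² + (f_v + f_ty)²] = √[746.3² + (239.7 + 379.1)²] = 969.5 N/mm.
Capacity per unit length: φr_n = 0.75 × 0.6 × 620 × (0.707 × 6) = 1184 N/mm.
969.5 ≤ 1184 → adequate.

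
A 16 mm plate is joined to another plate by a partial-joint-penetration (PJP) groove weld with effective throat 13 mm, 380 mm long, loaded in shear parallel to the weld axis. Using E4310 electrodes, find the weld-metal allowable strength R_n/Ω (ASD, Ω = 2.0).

R_n/Ω ≈ 637 kN

E43XX → F_EXX = 430 MPa.
Effective throat (given) t_e = 13 mm.
A_we = 13 × 380 = 4940 mm².
F_nw = 0.6 F_EXX = 258 MPa.
R_n/Ω = (258 × 4940) / 2.0 × 10⁻³ = 637.3 kN.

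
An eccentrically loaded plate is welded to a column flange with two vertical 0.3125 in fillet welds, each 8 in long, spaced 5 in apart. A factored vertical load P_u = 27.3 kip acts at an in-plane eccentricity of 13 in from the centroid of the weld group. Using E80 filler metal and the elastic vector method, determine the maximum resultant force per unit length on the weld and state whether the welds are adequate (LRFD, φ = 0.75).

E80XX → F_EXX = 80 ksi.
Total weld length L_w = 16 in. Treat welds as unit-width lines.
Polar moment about centroid: J = 2[d³/12 + d(b/2)²] = 2[8³/12 + 8×2.5²] = 185.3 in³.
Direct shear f_v = P/L_w = 27.3 / 16 = 1.706 kip/in (vertical).
Torsion M = P·e = 27.3 × 13 = 354.9 kip·in.
Critical point at (x, y) = (2.5, 4) from centroid. f_tx = M·y/J = 7.66 kip/in; f_ty = M·x/J = 4.787 kip/in.
Resultant f_max = √[f_tx² + (f_v + f_ty)²] = √[7.66² + (1.706 + 4.787)²] = 10.04 kip/in.
Capacity per unit length: φr_n = 0.75 × 0.6 × 80 × (0.707 × 0.3125) = 7.954 kip/in.
10.04 > 7.954 → NOT adequate.

f_max ≈ 10 kip/in; NOT adequate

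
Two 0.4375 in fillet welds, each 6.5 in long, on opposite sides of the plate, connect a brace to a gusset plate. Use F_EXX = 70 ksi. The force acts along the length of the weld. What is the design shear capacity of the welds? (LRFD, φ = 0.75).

φR_n ≈ 127 kips

Effective throat t_e = 0.707 × 0.4375 = 0.3093 in.
Total length L = 13 in; A_we = 0.3093 × 13 = 4.021 in².
F_nw = 0.6 F_EXX = 0.6 × 70 = 42 ksi.
φR_n = 0.75 × 42 × 4.021 = 126.7 kips.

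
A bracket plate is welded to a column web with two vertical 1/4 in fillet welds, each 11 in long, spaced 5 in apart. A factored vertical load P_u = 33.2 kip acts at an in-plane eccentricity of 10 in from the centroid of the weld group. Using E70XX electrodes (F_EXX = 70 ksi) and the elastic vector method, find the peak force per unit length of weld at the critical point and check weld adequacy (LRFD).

Total weld length L_w = 22 in. Treat welds as unit-width lines.
Polar moment about centroid: J = 2[d³/12 + d(b/2)²] = 2[11³/12 + 11×2.5²] = 359.3 in³.
Direct shear f_v = P/L_w = 33.2 / 22 = 1.509 kip/in (vertical).
Torsion M = P·e = 33.2 × 10 = 332 kip·in.
Critical point at (x, y) = (2.5, 5.5) from centroid. f_tx = M·y/J = 5.082 kip/in; f_ty = M·x/J = 2.31 kip/in.
Resultant f_max = √[f_tx² + (f_v + f_ty)²] = √[5.082² + (1.509 + 2.31)²] = 6.357 kip/in.
Capacity per unit length: φr_n = 0.75 × 0.6 × 70 × (0.707 × 0.25) = 5.568 kip/in.
6.357 > 5.568 → NOT adequate.

f_max ≈ 6.36 kip/in; NOT adequate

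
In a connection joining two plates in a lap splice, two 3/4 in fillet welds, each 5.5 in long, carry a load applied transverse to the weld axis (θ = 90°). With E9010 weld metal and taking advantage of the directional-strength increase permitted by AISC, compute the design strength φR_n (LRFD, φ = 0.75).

E90XX → F_EXX = 90 ksi.
t_e = 0.707 × 0.75 = 0.5302 in; A_we = 0.5302 × 11 = 5.833 in².
Directional factor: 1.0 + 0.5 sin^1.5(90°) = 1.5.
F_nw = 0.6 × 90 × 1.5 = 81 ksi.
φR_n = 0.75 × 81 × 5.833 = 354.3 kips.

φR_n ≈ 354 kips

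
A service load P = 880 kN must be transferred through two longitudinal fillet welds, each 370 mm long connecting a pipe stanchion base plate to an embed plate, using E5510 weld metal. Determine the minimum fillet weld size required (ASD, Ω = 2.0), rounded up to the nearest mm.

E55XX → F_EXX = 550 MPa.
Total weld length L = 740 mm.
Required throat t_e = P × Ω / (0.6 F_EXX × L) = 880 × 2.0 / (0.6 × 550 × 740 × 10⁻³) = 7.207 mm.
Required leg w = t_e / 0.707 = 10.19 mm → use 11 mm.

w = 11 mm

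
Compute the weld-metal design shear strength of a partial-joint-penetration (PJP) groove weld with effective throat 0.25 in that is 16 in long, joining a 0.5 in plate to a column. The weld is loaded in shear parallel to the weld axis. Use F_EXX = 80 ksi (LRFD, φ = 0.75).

Effective throat (given) t_e = 0.25 in.
A_we = 0.25 × 16 = 4 in².
F_nw = 0.6 F_EXX = 48 ksi.
φR_n = 0.75 × 48 × 4 = 144 kips.

φR_n ≈ 144 kips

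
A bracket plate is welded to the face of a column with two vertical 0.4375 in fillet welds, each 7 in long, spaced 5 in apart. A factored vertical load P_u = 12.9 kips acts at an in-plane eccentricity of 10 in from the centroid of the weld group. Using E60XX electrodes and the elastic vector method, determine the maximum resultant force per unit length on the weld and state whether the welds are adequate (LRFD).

E60XX → F_EXX = 60 ksi.
Total weld length L_w = 14 in. Treat welds as unit-width lines.
Polar moment about centroid: J = 2[d³/12 + d(b/2)²] = 2[7³/12 + 7×2.5²] = 144.7 in³.
Direct shear f_v = P/L_w = 12.9 / 14 = 0.9214 kip/in (vertical).
Torsion M = P·e = 12.9 × 10 = 129 kip·in.
Critical point at (x, y) = (2.5, 3.5) from centroid. f_tx = M·y/J = 3.121 kip/in; f_ty = M·x/J = 2.229 kip/in.
Resultant f_max = √[f_tx² + (f_v + f_ty)²] = √[3.121² + (0.9214 + 2.229)²] = 4.435 kip/in.
Capacity per unit length: φr_n = 0.75 × 0.6 × 60 × (0.707 × 0.4375) = 8.351 kip/in.
4.435 ≤ 8.351 → adequate.

f_max ≈ 4.43 kip/in; adequate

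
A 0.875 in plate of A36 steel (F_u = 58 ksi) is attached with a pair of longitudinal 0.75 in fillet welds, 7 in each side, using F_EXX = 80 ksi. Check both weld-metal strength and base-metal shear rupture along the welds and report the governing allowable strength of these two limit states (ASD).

R_n/Ω ≈ 178 kips (weld metal governs)

t_e = 0.707 × 0.75 = 0.5302 in; L = 14 in.
Weld metal: R_n/Ω = (1/2.0) × 0.6 × 80 × 0.5302 × 14 = 178.2 kips.
Base metal (shear rupture): R_n/Ω = (1/2.0) × 0.6 × 58 × 0.875 × 14 = 213.1 kips.
Governing: weld metal.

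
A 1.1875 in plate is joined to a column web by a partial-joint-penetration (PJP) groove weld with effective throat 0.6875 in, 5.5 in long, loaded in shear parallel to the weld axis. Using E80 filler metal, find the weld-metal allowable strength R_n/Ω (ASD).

R_n/Ω ≈ 90.8 kip

E80XX → F_EXX = 80 ksi.
Effective throat (given) t_e = 0.6875 in.
A_we = 0.6875 × 5.5 = 3.781 in².
F_nw = 0.6 F_EXX = 48 ksi.
R_n/Ω = (48 × 3.781) / 2.0 = 90.75 kip.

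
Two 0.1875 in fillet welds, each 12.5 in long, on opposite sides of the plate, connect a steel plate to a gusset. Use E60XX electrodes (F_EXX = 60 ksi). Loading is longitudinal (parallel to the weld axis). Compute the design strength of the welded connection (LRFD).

Effective throat t_e = 0.707 × 0.1875 = 0.1326 in.
Total length L = 25 in; A_we = 0.1326 × 25 = 3.314 in².
F_nw = 0.6 F_EXX = 0.6 × 60 = 36 ksi.
φR_n = 0.75 × 36 × 3.314 = 89.48 kips.

φR_n ≈ 89.5 kips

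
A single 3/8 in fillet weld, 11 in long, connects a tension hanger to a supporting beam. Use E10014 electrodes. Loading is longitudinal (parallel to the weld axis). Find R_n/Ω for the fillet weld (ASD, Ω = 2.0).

E100XX → F_EXX = 100 ksi.
Effective throat t_e = 0.707 × 0.375 = 0.2651 in.
Total length L = 11 in; A_we = 0.2651 × 11 = 2.916 in².
F_nw = 0.6 F_EXX = 0.6 × 100 = 60 ksi.
R_n = 60 × 2.916 = 175 kips; R_n/Ω = 175/2.0 = 87.49 kips.

R_n/Ω ≈ 87.5 kips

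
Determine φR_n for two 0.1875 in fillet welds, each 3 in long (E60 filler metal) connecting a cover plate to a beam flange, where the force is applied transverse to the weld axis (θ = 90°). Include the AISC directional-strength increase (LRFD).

E60XX → F_EXX = 60 ksi.
t_e = 0.707 × 0.1875 = 0.1326 in; A_we = 0.1326 × 6 = 0.7954 in².
Directional factor: 1.0 + 0.5 sin^1.5(90°) = 1.5.
F_nw = 0.6 × 60 × 1.5 = 54 ksi.
φR_n = 0.75 × 54 × 0.7954 = 32.21 kips.

φR_n ≈ 32.2 kips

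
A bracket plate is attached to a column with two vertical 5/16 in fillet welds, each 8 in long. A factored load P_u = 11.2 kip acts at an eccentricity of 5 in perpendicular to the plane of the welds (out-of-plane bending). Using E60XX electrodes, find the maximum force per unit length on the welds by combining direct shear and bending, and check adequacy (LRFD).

f_max ≈ 2.72 kip/in; adequate

E60XX → F_EXX = 60 ksi.
L_w = 2 × 8 = 16 in; section modulus (unit throat) S = 2 × L²/6 = 21.33 in².
Direct shear f_v = P/L_w = 11.2/16 = 0.7 kip/in.
Moment M = P × e = 11.2 × 5 = 56 kip·in; bending f_b = M/S = 2.625 kip/in.
f_max = √(f_v² + f_b²) = √(0.7² + 2.625²) = 2.717 kip/in.
φr_n = 0.75 × 0.6 × 60 × (0.707 × 0.3125) = 5.965 kip/in → adequate.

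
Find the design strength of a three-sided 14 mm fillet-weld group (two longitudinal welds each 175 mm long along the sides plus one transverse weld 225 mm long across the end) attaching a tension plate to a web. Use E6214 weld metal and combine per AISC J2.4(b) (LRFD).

φR_n ≈ 1750 kN

E62XX → F_EXX = 620 MPa.
t_e = 0.707 × 14 = 9.898 mm.
R_nwl = 0.6 × 620 × 9.898 × 350 × 10⁻³ = 1289 kN (longitudinal, 2 welds).
R_nwt = 0.6 × 620 × 9.898 × 225 × 10⁻³ = 828.5 kN (transverse, base value).
(i) R_nwl + R_nwt = 2117 kN; (ii) 0.85 R_nwl + 1.5 R_nwt = 2338 kN.
R_n = max = 2338 kN [governs: (ii)]; φR_n = 1754 kN.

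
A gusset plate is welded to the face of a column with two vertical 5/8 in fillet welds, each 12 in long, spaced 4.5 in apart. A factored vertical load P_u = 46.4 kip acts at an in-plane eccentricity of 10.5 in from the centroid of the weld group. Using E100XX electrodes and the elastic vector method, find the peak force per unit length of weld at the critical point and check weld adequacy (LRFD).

E100XX → F_EXX = 100 ksi.
Total weld length L_w = 24 in. Treat welds as unit-width lines.
Polar moment about centroid: J = 2[d³/12 + d(b/2)²] = 2[12³/12 + 12×2.25²] = 409.5 in³.
Direct shear f_v = P/L_w = 46.4 / 24 = 1.933 kip/in (vertical).
Torsion M = P·e = 46.4 × 10.5 = 487.2 kip·in.
Critical point at (x, y) = (2.25, 6) from centroid. f_tx = M·y/J = 7.138 kip/in; f_ty = M·x/J = 2.677 kip/in.
Resultant f_max = √[f_tx² + (f_v + f_ty)²] = √[7.138² + (1.933 + 2.677)²] = 8.498 kip/in.
Capacity per unit length: φr_n = 0.75 × 0.6 × 100 × (0.707 × 0.625) = 19.88 kip/in.
8.498 ≤ 19.88 → adequate.

f_max ≈ 8.5 kip/in; adequate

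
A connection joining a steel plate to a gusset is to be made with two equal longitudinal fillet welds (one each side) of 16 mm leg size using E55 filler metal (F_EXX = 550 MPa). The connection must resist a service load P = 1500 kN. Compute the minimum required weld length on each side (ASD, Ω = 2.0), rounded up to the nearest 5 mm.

L = 405 mm on each side

Throat t_e = 0.707 × 16 = 11.31 mm.
r_n/Ω = (0.6 × 550 × 11.31) / 2.0 = 1866 N/mm = 1.866 kN/mm.
L_req = P / (r_n/Ω) = 1500 / 1.866 = 803.7 mm total.
Per side: 803.7 / 2 = 401.8 mm.
Round up → use L = 405 mm on each side.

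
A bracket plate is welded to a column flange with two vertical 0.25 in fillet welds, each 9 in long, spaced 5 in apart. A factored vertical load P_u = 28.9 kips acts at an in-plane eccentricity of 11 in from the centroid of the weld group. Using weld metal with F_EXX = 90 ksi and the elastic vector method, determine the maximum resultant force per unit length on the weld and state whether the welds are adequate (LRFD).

Total weld length L_w = 18 in. Treat welds as unit-width lines.
Polar moment about centroid: J = 2[d³/12 + d(b/2)²] = 2[9³/12 + 9×2.5²] = 234 in³.
Direct shear f_v = P/L_w = 28.9 / 18 = 1.606 kip/in (vertical).
Torsion M = P·e = 28.9 × 11 = 317.9 kip·in.
Critical point at (x, y) = (2.5, 4.5) from centroid. f_tx = M·y/J = 6.113 kip/in; f_ty = M·x/J = 3.396 kip/in.
Resultant f_max = √[f_tx² + (f_v + f_ty)²] = √[6.113² + (1.606 + 3.396)²] = 7.899 kip/in.
Capacity per unit length: φr_n = 0.75 × 0.6 × 90 × (0.707 × 0.25) = 7.158 kip/in.
7.899 > 7.158 → NOT adequate.

f_max ≈ 7.9 kip/in; NOT adequate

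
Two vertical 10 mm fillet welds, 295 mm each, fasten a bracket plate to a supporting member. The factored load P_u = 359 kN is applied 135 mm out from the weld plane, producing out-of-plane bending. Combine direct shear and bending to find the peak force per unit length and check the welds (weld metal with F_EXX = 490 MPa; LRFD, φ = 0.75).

f_max ≈ 1780 N/mm; NOT adequate

L_w = 2 × 295 = 590 mm; section modulus (unit throat) S = 2 × L²/6 = 29010 mm².
Direct shear f_v = P/L_w = 359×10³/590 = 608.5 N/mm.
Moment M = P × e = 359×10³ × 135 = 48465000 N·mm; bending f_b = M/S = 1671 N/mm.
f_max = √(f_v² + f_b²) = √(608.5² + 1671²) = 1778 N/mm.
φr_n = 0.75 × 0.6 × 490 × (0.707 × 10) = 1559 N/mm → NOT adequate.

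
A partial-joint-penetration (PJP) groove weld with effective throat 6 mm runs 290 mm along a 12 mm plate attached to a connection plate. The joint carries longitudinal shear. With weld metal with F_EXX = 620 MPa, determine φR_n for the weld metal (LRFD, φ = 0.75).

φR_n ≈ 485 kN

Effective throat (given) t_e = 6 mm.
A_we = 6 × 290 = 1740 mm².
F_nw = 0.6 F_EXX = 372 MPa.
φR_n = 0.75 × 372 × 1740 × 10⁻³ = 485.5 kN.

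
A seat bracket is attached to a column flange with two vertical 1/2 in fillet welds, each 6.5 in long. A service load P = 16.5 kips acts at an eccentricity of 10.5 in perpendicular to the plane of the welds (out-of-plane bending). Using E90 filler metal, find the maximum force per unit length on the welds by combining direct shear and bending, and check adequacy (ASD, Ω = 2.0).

E90XX → F_EXX = 90 ksi.
L_w = 2 × 6.5 = 13 in; section modulus (unit throat) S = 2 × L²/6 = 14.08 in².
Direct shear f_v = P/L_w = 16.5/13 = 1.269 kip/in.
Moment M = P × e = 16.5 × 10.5 = 173.25 kip·in; bending f_b = M/S = 12.3 kip/in.
f_max = √(f_v² + f_b²) = √(1.269² + 12.3²) = 12.37 kip/in.
r_n/Ω = (1/2.0) × 0.6 × 90 × (0.707 × 0.5) = 9.544 kip/in → NOT adequate.

f_max ≈ 12.4 kip/in; NOT adequate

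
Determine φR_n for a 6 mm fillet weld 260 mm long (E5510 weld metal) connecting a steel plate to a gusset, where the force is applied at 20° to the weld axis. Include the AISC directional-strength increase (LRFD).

E55XX → F_EXX = 550 MPa.
t_e = 0.707 × 6 = 4.242 mm; A_we = 4.242 × 260 = 1103 mm².
Directional factor: 1.0 + 0.5 sin^1.5(20°) = 1.1.
F_nw = 0.6 × 550 × 1.1 = 363 MPa.
φR_n = 0.75 × 363 × 1103 × 10⁻³ = 300.3 kN.

φR_n ≈ 300 kN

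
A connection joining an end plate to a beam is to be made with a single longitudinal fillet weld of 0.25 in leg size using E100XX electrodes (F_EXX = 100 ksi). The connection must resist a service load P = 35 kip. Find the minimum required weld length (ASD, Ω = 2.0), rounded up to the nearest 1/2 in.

Throat t_e = 0.707 × 0.25 = 0.1767 in.
r_n/Ω = (0.6 × 100 × 0.1767) / 2.0 = 5.302 kip/in.
L_req = P / (r_n/Ω) = 35 / 5.302 = 6.601 in total.
Round up → use L = 7 in.

L = 7 in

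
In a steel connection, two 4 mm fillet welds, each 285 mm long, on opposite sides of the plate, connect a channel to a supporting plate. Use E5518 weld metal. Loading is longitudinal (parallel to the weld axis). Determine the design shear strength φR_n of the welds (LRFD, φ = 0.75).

E55XX → F_EXX = 550 MPa.
Effective throat t_e = 0.707 × 4 = 2.828 mm.
Total length L = 570 mm; A_we = 2.828 × 570 = 1612 mm².
F_nw = 0.6 F_EXX = 0.6 × 550 = 330 MPa.
φR_n = 0.75 × 330 × 1612 × 10⁻³ = 399 kN.

φR_n ≈ 399 kN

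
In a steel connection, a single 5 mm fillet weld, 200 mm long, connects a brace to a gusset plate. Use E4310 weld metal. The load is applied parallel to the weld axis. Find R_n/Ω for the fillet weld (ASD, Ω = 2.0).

E43XX → F_EXX = 430 MPa.
Effective throat t_e = 0.707 × 5 = 3.535 mm.
Total length L = 200 mm; A_we = 3.535 × 200 = 707 mm².
F_nw = 0.6 F_EXX = 0.6 × 430 = 258 MPa.
R_n = 258 × 707 × 10⁻³ = 182.4 kN; R_n/Ω = 182.4/2.0 = 91.2 kN.

R_n/Ω ≈ 91.2 kN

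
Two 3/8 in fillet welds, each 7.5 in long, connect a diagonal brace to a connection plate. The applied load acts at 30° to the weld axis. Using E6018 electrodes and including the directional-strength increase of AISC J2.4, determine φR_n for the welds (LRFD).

E60XX → F_EXX = 60 ksi.
t_e = 0.707 × 0.375 = 0.2651 in; A_we = 0.2651 × 15 = 3.977 in².
Directional factor: 1.0 + 0.5 sin^1.5(30°) = 1.177.
F_nw = 0.6 × 60 × 1.177 = 42.36 ksi.
φR_n = 0.75 × 42.36 × 3.977 = 126.4 kips.

φR_n ≈ 126 kips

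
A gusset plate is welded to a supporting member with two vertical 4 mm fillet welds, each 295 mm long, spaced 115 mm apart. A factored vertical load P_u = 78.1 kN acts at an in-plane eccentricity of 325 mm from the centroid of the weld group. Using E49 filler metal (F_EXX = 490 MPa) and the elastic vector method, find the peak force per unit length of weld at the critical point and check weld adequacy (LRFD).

f_max ≈ 704 N/mm; NOT adequate

Total weld length L_w = 590 mm. Treat welds as unit-width lines.
Polar moment about centroid: J = 2[d³/12 + d(b/2)²] = 2[295³/12 + 295×57.5²] = 6229000 mm³.
Direct shear f_v = P/L_w = 78.1×10³ / 590 = 132.4 N/mm (vertical).
Torsion M = P·e = 78.1×10³ × 325 = 25382000 N·mm.
Critical point at (x, y) = (57.5, 147.5) from centroid. f_tx = M·y/J = 601 N/mm; f_ty = M·x/J = 234.3 N/mm.
Resultant f_max = √[f_tx² + (f_v + f_ty)²] = √[601² + (132.4 + 234.3)²] = 704 N/mm.
Capacity per unit length: φr_n = 0.75 × 0.6 × 490 × (0.707 × 4) = 623.6 N/mm.
704 > 623.6 → NOT adequate.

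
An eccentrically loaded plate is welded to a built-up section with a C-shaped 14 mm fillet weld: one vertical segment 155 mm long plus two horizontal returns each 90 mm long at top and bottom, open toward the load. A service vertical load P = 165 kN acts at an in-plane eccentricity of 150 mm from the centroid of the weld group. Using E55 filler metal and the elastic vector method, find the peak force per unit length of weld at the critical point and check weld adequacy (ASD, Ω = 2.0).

f_max ≈ 1850 N/mm; NOT adequate

E55XX → F_EXX = 550 MPa.
Total weld length L_w = 335 mm. Treat welds as unit-width lines.
Centroid: x̄ = 2×90×45 / 335 = 24.18 mm from the vertical weld.
Polar moment about centroid: J = I_x + I_y = [155³/12 + 2×90×77.5²] + [155×24.18² + 2(90³/12 + 90×20.82²)] = 1682000 mm³.
Direct shear f_v = P/L_w = 165×10³ / 335 = 492.5 N/mm (vertical).
Torsion M = P·e = 165×10³ × 150 = 24750000 N·mm.
Critical point at (x, y) = (65.82, 77.5) from centroid. f_tx = M·y/J = 1141 N/mm; f_ty = M·x/J = 968.8 N/mm.
Resultant f_max = √[f_tx² + (f_v + f_ty)²] = √[1141² + (492.5 + 968.8)²] = 1854 N/mm.
Capacity per unit length: r_n/Ω = (1/2.0) × 0.6 × 550 × (0.707 × 14) = 1633 N/mm.
1854 > 1633 → NOT adequate.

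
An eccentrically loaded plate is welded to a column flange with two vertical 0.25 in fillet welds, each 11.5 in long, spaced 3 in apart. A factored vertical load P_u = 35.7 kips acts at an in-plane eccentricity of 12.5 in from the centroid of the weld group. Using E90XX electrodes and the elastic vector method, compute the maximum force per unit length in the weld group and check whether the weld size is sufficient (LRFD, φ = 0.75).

E90XX → F_EXX = 90 ksi.
Total weld length L_w = 23 in. Treat welds as unit-width lines.
Polar moment about centroid: J = 2[d³/12 + d(b/2)²] = 2[11.5³/12 + 11.5×1.5²] = 305.2 in³.
Direct shear f_v = P/L_w = 35.7 / 23 = 1.552 kip/in (vertical).
Torsion M = P·e = 35.7 × 12.5 = 446.25 kip·in.
Critical point at (x, y) = (1.5, 5.75) from centroid. f_tx = M·y/J = 8.407 kip/in; f_ty = M·x/J = 2.193 kip/in.
Resultant f_max = √[f_tx² + (f_v + f_ty)²] = √[8.407² + (1.552 + 2.193)²] = 9.203 kip/in.
Capacity per unit length: φr_n = 0.75 × 0.6 × 90 × (0.707 × 0.25) = 7.158 kip/in.
9.203 > 7.158 → NOT adequate.

f_max ≈ 9.2 kip/in; NOT adequate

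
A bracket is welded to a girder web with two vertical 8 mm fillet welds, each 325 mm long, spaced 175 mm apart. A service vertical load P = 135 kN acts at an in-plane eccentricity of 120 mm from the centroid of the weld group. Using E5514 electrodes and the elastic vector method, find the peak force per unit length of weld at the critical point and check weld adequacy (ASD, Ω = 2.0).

f_max ≈ 420 N/mm; adequate

E55XX → F_EXX = 550 MPa.
Total weld length L_w = 650 mm. Treat welds as unit-width lines.
Polar moment about centroid: J = 2[d³/12 + d(b/2)²] = 2[325³/12 + 325×87.5²] = 10700000 mm³.
Direct shear f_v = P/L_w = 135×10³ / 650 = 207.7 N/mm (vertical).
Torsion M = P·e = 135×10³ × 120 = 16200000 N·mm.
Critical point at (x, y) = (87.5, 162.5) from centroid. f_tx = M·y/J = 246.1 N/mm; f_ty = M·x/J = 132.5 N/mm.
Resultant f_max = √[f_tx² + (f_v + f_ty)²] = √[246.1² + (207.7 + 132.5)²] = 419.9 N/mm.
Capacity per unit length: r_n/Ω = (1/2.0) × 0.6 × 550 × (0.707 × 8) = 933.2 N/mm.
419.9 ≤ 933.2 → adequate.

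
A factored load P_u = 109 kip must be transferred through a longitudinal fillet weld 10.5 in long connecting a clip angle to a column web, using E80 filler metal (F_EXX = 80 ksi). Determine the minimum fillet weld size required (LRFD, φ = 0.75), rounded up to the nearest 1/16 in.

Total weld length L = 10.5 in.
Required throat t_e = P_u / (φ × 0.6 F_EXX × L) = 109 / (0.75 × 0.6 × 80 × 10.5) = 0.2884 in.
Required leg w = t_e / 0.707 = 0.4079 in → use 7/16 in.

w = 7/16 in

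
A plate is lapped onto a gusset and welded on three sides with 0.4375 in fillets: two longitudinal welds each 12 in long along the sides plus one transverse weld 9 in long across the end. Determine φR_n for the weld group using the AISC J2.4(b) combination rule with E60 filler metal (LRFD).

E60XX → F_EXX = 60 ksi.
t_e = 0.707 × 0.4375 = 0.3093 in.
R_nwl = 0.6 × 60 × 0.3093 × 24 = 267.2 kip (longitudinal, 2 welds).
R_nwt = 0.6 × 60 × 0.3093 × 9 = 100.2 kip (transverse, base value).
(i) R_nwl + R_nwt = 367.5 kip; (ii) 0.85 R_nwl + 1.5 R_nwt = 377.5 kip.
R_n = max = 377.5 kip [governs: (ii)]; φR_n = 283.1 kip.

φR_n ≈ 283 kip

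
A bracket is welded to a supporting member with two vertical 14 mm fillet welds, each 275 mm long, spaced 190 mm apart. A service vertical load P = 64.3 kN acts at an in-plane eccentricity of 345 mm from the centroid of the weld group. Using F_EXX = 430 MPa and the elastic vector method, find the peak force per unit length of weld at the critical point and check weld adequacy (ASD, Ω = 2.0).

f_max ≈ 515 N/mm; adequate

Total weld length L_w = 550 mm. Treat welds as unit-width lines.
Polar moment about centroid: J = 2[d³/12 + d(b/2)²] = 2[275³/12 + 275×95²] = 8430000 mm³.
Direct shear f_v = P/L_w = 64.3×10³ / 550 = 116.9 N/mm (vertical).
Torsion M = P·e = 64.3×10³ × 345 = 22184000 N·mm.
Critical point at (x, y) = (95, 137.5) from centroid. f_tx = M·y/J = 361.8 N/mm; f_ty = M·x/J = 250 N/mm.
Resultant f_max = √[f_tx² + (f_v + f_ty)²] = √[361.8² + (116.9 + 250)²] = 515.3 N/mm.
Capacity per unit length: r_n/Ω = (1/2.0) × 0.6 × 430 × (0.707 × 14) = 1277 N/mm.
515.3 ≤ 1277 → adequate.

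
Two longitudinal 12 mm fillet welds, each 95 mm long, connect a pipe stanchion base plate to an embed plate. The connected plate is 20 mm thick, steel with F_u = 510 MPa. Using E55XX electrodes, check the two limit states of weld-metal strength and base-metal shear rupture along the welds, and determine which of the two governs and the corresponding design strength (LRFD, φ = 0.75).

φR_n ≈ 399 kN (weld metal governs)

E55XX → F_EXX = 550 MPa.
t_e = 0.707 × 12 = 8.484 mm; L = 190 mm.
Weld metal: φR_n = 0.75 × 0.6 × 550 × 8.484 × 190 × 10⁻³ = 399 kN.
Base metal (shear rupture): φR_n = 0.75 × 0.6 × 510 × 20 × 190 × 10⁻³ = 872.1 kN.
Governing: weld metal.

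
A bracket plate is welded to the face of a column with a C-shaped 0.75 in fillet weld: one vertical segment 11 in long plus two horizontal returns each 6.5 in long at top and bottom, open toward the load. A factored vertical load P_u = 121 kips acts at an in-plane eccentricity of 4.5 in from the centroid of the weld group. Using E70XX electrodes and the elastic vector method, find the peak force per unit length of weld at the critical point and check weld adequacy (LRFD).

f_max ≈ 10.5 kip/in; adequate

E70XX → F_EXX = 70 ksi.
Total weld length L_w = 24 in. Treat welds as unit-width lines.
Centroid: x̄ = 2×6.5×3.25 / 24 = 1.76 in from the vertical weld.
Polar moment about centroid: J = I_x + I_y = [11³/12 + 2×6.5×5.5²] + [11×1.76² + 2(6.5³/12 + 6.5×1.49²)] = 612.9 in³.
Direct shear f_v = P/L_w = 121 / 24 = 5.042 kip/in (vertical).
Torsion M = P·e = 121 × 4.5 = 544.5 kip·in.
Critical point at (x, y) = (4.74, 5.5) from centroid. f_tx = M·y/J = 4.886 kip/in; f_ty = M·x/J = 4.211 kip/in.
Resultant f_max = √[f_tx² + (f_v + f_ty)²] = √[4.886² + (5.042 + 4.211)²] = 10.46 kip/in.
Capacity per unit length: φr_n = 0.75 × 0.6 × 70 × (0.707 × 0.75) = 16.7 kip/in.
10.46 ≤ 16.7 → adequate.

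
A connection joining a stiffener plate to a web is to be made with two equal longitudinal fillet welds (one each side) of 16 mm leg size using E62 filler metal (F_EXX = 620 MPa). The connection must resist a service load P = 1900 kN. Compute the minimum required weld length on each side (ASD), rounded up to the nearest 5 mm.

L = 455 mm on each side

Throat t_e = 0.707 × 16 = 11.31 mm.
r_n/Ω = (0.6 × 620 × 11.31) / 2.0 = 2104 N/mm = 2.104 kN/mm.
L_req = P / (r_n/Ω) = 1900 / 2.104 = 903 mm total.
Per side: 903 / 2 = 451.5 mm.
Round up → use L = 455 mm on each side.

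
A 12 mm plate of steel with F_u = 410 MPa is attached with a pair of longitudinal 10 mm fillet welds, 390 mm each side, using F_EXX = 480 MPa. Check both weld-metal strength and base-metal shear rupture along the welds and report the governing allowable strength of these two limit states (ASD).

R_n/Ω ≈ 794 kN (weld metal governs)

t_e = 0.707 × 10 = 7.07 mm; L = 780 mm.
Weld metal: R_n/Ω = (1/2.0) × 0.6 × 480 × 7.07 × 780 × 10⁻³ = 794.1 kN.
Base metal (shear rupture): R_n/Ω = (1/2.0) × 0.6 × 410 × 12 × 780 × 10⁻³ = 1151 kN.
Governing: weld metal.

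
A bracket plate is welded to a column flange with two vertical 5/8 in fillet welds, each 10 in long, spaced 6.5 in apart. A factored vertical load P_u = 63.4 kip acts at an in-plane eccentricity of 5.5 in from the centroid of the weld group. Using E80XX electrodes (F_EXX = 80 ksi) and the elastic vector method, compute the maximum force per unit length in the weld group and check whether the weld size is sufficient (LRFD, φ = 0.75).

f_max ≈ 7.7 kip/in; adequate

Total weld length L_w = 20 in. Treat welds as unit-width lines.
Polar moment about centroid: J = 2[d³/12 + d(b/2)²] = 2[10³/12 + 10×3.25²] = 377.9 in³.
Direct shear f_v = P/L_w = 63.4 / 20 = 3.17 kip/in (vertical).
Torsion M = P·e = 63.4 × 5.5 = 348.7 kip·in.
Critical point at (x, y) = (3.25, 5) from centroid. f_tx = M·y/J = 4.613 kip/in; f_ty = M·x/J = 2.999 kip/in.
Resultant f_max = √[f_tx² + (f_v + f_ty)²] = √[4.613² + (3.17 + 2.999)²] = 7.703 kip/in.
Capacity per unit length: φr_n = 0.75 × 0.6 × 80 × (0.707 × 0.625) = 15.91 kip/in.
7.703 ≤ 15.91 → adequate.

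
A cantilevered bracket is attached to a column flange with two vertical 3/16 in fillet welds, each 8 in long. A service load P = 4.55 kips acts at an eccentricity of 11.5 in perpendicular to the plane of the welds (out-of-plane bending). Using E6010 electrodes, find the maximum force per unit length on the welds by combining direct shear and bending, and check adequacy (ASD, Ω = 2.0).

E60XX → F_EXX = 60 ksi.
L_w = 2 × 8 = 16 in; section modulus (unit throat) S = 2 × L²/6 = 21.33 in².
Direct shear f_v = P/L_w = 4.55/16 = 0.2844 kip/in.
Moment M = P × e = 4.55 × 11.5 = 52.325 kip·in; bending f_b = M/S = 2.453 kip/in.
f_max = √(f_v² + f_b²) = √(0.2844² + 2.453²) = 2.469 kip/in.
r_n/Ω = (1/2.0) × 0.6 × 60 × (0.707 × 0.1875) = 2.386 kip/in → NOT adequate.

f_max ≈ 2.47 kip/in; NOT adequate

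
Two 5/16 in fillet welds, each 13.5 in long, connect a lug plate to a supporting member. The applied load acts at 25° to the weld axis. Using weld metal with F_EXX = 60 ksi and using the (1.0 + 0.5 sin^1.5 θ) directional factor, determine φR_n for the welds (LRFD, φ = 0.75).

t_e = 0.707 × 0.3125 = 0.2209 in; A_we = 0.2209 × 27 = 5.965 in².
Directional factor: 1.0 + 0.5 sin^1.5(25°) = 1.137.
F_nw = 0.6 × 60 × 1.137 = 40.95 ksi.
φR_n = 0.75 × 40.95 × 5.965 = 183.2 kip.

φR_n ≈ 183 kip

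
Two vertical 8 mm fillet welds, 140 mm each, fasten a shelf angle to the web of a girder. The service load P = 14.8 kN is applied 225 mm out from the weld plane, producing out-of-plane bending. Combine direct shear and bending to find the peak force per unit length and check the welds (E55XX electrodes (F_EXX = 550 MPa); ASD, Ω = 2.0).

f_max ≈ 512 N/mm; adequate

L_w = 2 × 140 = 280 mm; section modulus (unit throat) S = 2 × L²/6 = 6533 mm².
Direct shear f_v = P/L_w = 14.8×10³/280 = 52.86 N/mm.
Moment M = P × e = 14.8×10³ × 225 = 3330000 N·mm; bending f_b = M/S = 509.7 N/mm.
f_max = √(f_v² + f_b²) = √(52.86² + 509.7²) = 512.4 N/mm.
r_n/Ω = (1/2.0) × 0.6 × 550 × (0.707 × 8) = 933.2 N/mm → adequate.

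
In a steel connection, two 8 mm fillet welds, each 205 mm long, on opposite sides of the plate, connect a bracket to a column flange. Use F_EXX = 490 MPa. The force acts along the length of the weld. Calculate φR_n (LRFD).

Effective throat t_e = 0.707 × 8 = 5.656 mm.
Total length L = 410 mm; A_we = 5.656 × 410 = 2319 mm².
F_nw = 0.6 F_EXX = 0.6 × 490 = 294 MPa.
φR_n = 0.75 × 294 × 2319 × 10⁻³ = 511.3 kN.

φR_n ≈ 511 kN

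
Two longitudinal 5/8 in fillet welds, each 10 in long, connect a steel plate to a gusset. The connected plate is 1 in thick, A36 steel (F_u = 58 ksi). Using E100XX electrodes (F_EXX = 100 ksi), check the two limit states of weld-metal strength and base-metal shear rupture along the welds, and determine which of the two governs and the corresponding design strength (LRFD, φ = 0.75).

t_e = 0.707 × 0.625 = 0.4419 in; L = 20 in.
Weld metal: φR_n = 0.75 × 0.6 × 100 × 0.4419 × 20 = 397.7 kip.
Base metal (shear rupture): φR_n = 0.75 × 0.6 × 58 × 1 × 20 = 522 kip.
Governing: weld metal.

φR_n ≈ 398 kip (weld metal governs)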